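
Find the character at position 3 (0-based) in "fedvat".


Input string: 'fedvat'
Operation: get character at index 3
Index mapping: s[0]='f', s[1]='e', s[2]='d', s[3]='v'
Result: 'v'


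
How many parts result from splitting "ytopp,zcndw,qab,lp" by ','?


Input string: 'ytopp,zcndw,qab,lp'
Delimiter: ','
Split result: 'ytopp', 'zcndw', 'qab', 'lp'
Number of parts: 4


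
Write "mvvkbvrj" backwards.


Input string: 'mvvkbvrj'
Operation: reverse character order
Original order: 'm' -> 'v' -> 'v' -> 'k' -> 'b' -> 'v' -> 'r' -> 'j'
Reversed order: 'j' -> 'r' -> 'v' -> 'b' -> 'k' -> 'v' -> 'v' -> 'm'
Result: jrvbkvvm


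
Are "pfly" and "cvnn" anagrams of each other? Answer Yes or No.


String 1: 'pfly' -> sorted: 'flpy'
String 2: 'cvnn' -> sorted: 'cnnv'
Compare sorted forms: 'flpy' != 'cnnv'
Anagram: No


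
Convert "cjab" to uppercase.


Input string: 'cjab'
Operation: convert each letter to uppercase
Mapping: 'c'->'C', 'j'->'J', 'a'->'A', 'b'->'B'
Result: CJAB


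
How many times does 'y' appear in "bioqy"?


Input string: 'bioqy'
Target character: 'y'
Scan each position: s[4]='y'
Matches found at indices: 4
Total: 1


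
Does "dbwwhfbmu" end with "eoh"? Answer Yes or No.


Input string: 'dbwwhfbmu'
Suffix to check: 'eoh'
Last 3 characters of input: 'bmu'
Match: False
Result: No


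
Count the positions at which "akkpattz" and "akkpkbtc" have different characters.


String 1: 'akkpattz'
String 2: 'akkpkbtc'
Compare each position: pos 0: 'a'=='a', pos 1: 'k'=='k', pos 2: 'k'=='k', pos 3: 'p'=='p', pos 4: 'a'!='k', pos 5: 't'!='b', pos 6: 't'=='t', pos 7: 'z'!='c'
Differing positions: 3
Hamming distance: 3


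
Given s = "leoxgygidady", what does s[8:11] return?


Input string: 'leoxgygidady'
Operation: slice [8:11]
Extract characters: s[8]='d', s[9]='a', s[10]='d'
Result: dad


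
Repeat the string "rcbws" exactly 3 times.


Input string: 'rcbws'
Operation: repeat 3 times
Concatenation: 'rcbws' + 'rcbws' + 'rcbws'
Result: rcbwsrcbwsrcbws


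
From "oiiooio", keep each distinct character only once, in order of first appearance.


Input: 'oiiooio'
Operation: keep first occurrence of each character
Scan: s[0]='o' new -> keep; s[1]='i' new -> keep; s[2]='i' seen -> skip; s[3]='o' seen -> skip; s[4]='o' seen -> skip; s[5]='i' seen -> skip; s[6]='o' seen -> skip
Result: oi


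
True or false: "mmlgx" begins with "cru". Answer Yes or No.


Input string: 'mmlgx'
Prefix to check: 'cru'
First 3 characters of input: 'mml'
Match: False
Result: No


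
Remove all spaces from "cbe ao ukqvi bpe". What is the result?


Input string: 'cbe ao ukqvi bpe'
Operation: remove all spaces
Words: 'cbe', 'ao', 'ukqvi', 'bpe'
Join without spaces: cbeaoukqvibpe


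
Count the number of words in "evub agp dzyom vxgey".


Input string: 'evub agp dzyom vxgey'
Operation: split by spaces
Words found: 'evub', 'agp', 'dzyom', 'vxgey'
Word count: 4


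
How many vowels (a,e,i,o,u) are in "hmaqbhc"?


Input string: 'hmaqbhc'
Operation: count vowels (a, e, i, o, u)
Scan: s[0]='h', s[1]='m', s[2]='a' (vowel), s[3]='q', s[4]='b', s[5]='h', s[6]='c'
Vowels found: 1
Result: 1


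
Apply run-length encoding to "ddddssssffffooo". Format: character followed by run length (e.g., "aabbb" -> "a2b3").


Input: 'ddddssssffffooo'
Operation: identify consecutive runs
Runs: 'dddd' -> d4, 'ssss' -> s4, 'ffff' -> f4, 'ooo' -> o3
Encoded: d4s4f4o3


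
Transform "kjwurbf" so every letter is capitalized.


Input string: 'kjwurbf'
Operation: convert each letter to uppercase
Mapping: 'k'->'K', 'j'->'J', 'w'->'W', 'u'->'U', 'r'->'R', 'b'->'B', 'f'->'F'
Result: KJWURBF


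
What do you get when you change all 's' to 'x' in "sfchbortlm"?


Input string: 'sfchbortlm'
Operation: replace 's' with 'x'
Positions of 's': 0
After replacement: xfchbortlm


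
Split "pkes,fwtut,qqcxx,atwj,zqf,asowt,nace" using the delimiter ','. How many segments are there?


Input string: 'pkes,fwtut,qqcxx,atwj,zqf,asowt,nace'
Delimiter: ','
Split result: 'pkes', 'fwtut', 'qqcxx', 'atwj', 'zqf', 'asowt', 'nace'
Number of parts: 7


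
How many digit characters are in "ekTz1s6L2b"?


Input string: 'ekTz1s6L2b'
Operation: count digit characters (0-9)
Scan: 'e', 'k', 'T', 'z', '1'(digit), 's', '6'(digit), 'L', '2'(digit), 'b'
Digits found: 3
Result: 3


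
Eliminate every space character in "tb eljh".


Input string: 'tb eljh'
Operation: remove all spaces
Words: 'tb', 'eljh'
Join without spaces: tbeljh


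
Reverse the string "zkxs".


Input string: 'zkxs'
Operation: reverse character order
Original order: 'z' -> 'k' -> 'x' -> 's'
Reversed order: 's' -> 'x' -> 'k' -> 'z'
Result: sxkz


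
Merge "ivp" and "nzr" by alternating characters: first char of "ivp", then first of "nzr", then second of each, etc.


String 1: 'ivp'
String 2: 'nzr'
Operation: alternate characters
Pairs: 'i'+'n', 'v'+'z', 'p'+'r'
Result: invzpr


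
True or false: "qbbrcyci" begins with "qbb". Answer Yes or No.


Input string: 'qbbrcyci'
Prefix to check: 'qbb'
First 3 characters of input: 'qbb'
Match: True
Result: Yes


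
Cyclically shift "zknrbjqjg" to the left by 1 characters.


Input: 'zknrbjqjg', shift = 1
Operation: split at index 1 and swap parts
Front part s[0:1] = 'z'
Back part s[1:] = 'knrbjqjg'
Rotated = back + front = 'knrbjqjg' + 'z'
Result: knrbjqjgz


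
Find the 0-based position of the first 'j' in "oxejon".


Input string: 'oxejon'
Target: 'j'
Scanning left to right: s[0]='o', s[1]='x', s[2]='e', s[3]='j'
First match at index: 3


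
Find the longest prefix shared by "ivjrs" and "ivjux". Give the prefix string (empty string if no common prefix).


String 1: 'ivjrs'
String 2: 'ivjux'
Compare position by position:
pos 0: 'i' vs 'i' match
pos 1: 'v' vs 'v' match
pos 2: 'j' vs 'j' match
pos 3: 'r' vs 'u' differ -> stop
Longest common prefix: "ivj" (length 3)


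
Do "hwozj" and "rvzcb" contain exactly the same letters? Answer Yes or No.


String 1: 'hwozj' -> sorted: 'hjowz'
String 2: 'rvzcb' -> sorted: 'bcrvz'
Compare sorted forms: 'hjowz' != 'bcrvz'
Anagram: No


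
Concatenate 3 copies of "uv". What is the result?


Input string: 'uv'
Operation: repeat 3 times
Concatenation: 'uv' + 'uv' + 'uv'
Result: uvuvuv


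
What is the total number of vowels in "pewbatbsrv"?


Input string: 'pewbatbsrv'
Operation: count vowels (a, e, i, o, u)
Scan: s[0]='p', s[1]='e' (vowel), s[2]='w', s[3]='b', s[4]='a' (vowel), s[5]='t', s[6]='b', s[7]='s', s[8]='r', s[9]='v'
Vowels found: 2
Result: 2


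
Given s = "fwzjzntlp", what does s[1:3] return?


Input string: 'fwzjzntlp'
Operation: slice [1:3]
Extract characters: s[1]='w', s[2]='z'
Result: wz


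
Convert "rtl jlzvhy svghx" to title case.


Input string: 'rtl jlzvhy svghx'
Operation: capitalize first letter of each word
Word transformations: 'rtl'->'Rtl', 'jlzvhy'->'Jlzvhy', 'svghx'->'Svghx'
Result: Rtl Jlzvhy Svghx


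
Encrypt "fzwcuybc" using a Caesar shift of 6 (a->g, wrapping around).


Input: 'fzwcuybc', shift = 6
Operation: for each letter, (position + 6) mod 26
Mapping: 'f'(5+6=11)->'l', 'z'(25+6=31, 31 mod 26=5)->'f', 'w'(22+6=28, 28 mod 26=2)->'c', 'c'(2+6=8)->'i', 'u'(20+6=26, 26 mod 26=0)->'a', 'y'(24+6=30, 30 mod 26=4)->'e', 'b'(1+6=7)->'h', 'c'(2+6=8)->'i'
Result: lfciaehi


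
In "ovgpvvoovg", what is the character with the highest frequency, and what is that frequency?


Input: 'ovgpvvoovg'
Operation: tally each character
Counts: 'g':2, 'o':3, 'p':1, 'v':4
Maximum: 'v' appears 4 times


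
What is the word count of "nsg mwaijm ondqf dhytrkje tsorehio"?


Input string: 'nsg mwaijm ondqf dhytrkje tsorehio'
Operation: split by spaces
Words found: 'nsg', 'mwaijm', 'ondqf', 'dhytrkje', 'tsorehio'
Word count: 5


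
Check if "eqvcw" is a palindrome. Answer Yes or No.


Input string: 'eqvcw'
Reversed: 'wcvqe'
Compare pairs: s[0]='e' vs s[4]='w' (mismatch), s[1]='q' vs s[3]='c' (mismatch)
Palindrome: No


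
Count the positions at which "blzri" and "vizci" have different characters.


String 1: 'blzri'
String 2: 'vizci'
Compare each position: pos 0: 'b'!='v', pos 1: 'l'!='i', pos 2: 'z'=='z', pos 3: 'r'!='c', pos 4: 'i'=='i'
Differing positions: 3
Hamming distance: 3


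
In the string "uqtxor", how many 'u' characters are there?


Input string: 'uqtxor'
Target character: 'u'
Scan each position: s[0]='u'
Matches found at indices: 0
Total: 1


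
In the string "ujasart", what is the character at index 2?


Input string: 'ujasart'
Operation: get character at index 2
Index mapping: s[0]='u', s[1]='j', s[2]='a'
Result: 'a'


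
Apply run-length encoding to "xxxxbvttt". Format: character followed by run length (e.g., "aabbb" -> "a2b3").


Input: 'xxxxbvttt'
Operation: identify consecutive runs
Runs: 'xxxx' -> x4, 'b' -> b1, 'v' -> v1, 'ttt' -> t3
Encoded: x4b1v1t3


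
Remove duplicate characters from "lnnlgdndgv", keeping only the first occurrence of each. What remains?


Input: 'lnnlgdndgv'
Operation: keep first occurrence of each character
Scan: s[0]='l' new -> keep; s[1]='n' new -> keep; s[2]='n' seen -> skip; s[3]='l' seen -> skip; s[4]='g' new -> keep; s[5]='d' new -> keep; s[6]='n' seen -> skip; s[7]='d' seen -> skip; s[8]='g' seen -> skip; s[9]='v' new -> keep
Result: lngdv


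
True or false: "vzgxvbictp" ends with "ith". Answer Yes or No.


Input string: 'vzgxvbictp'
Suffix to check: 'ith'
Last 3 characters of input: 'ctp'
Match: False
Result: No


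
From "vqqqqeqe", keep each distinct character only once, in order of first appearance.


Input: 'vqqqqeqe'
Operation: keep first occurrence of each character
Scan: s[0]='v' new -> keep; s[1]='q' new -> keep; s[2]='q' seen -> skip; s[3]='q' seen -> skip; s[4]='q' seen -> skip; s[5]='e' new -> keep; s[6]='q' seen -> skip; s[7]='e' seen -> skip
Result: vqe


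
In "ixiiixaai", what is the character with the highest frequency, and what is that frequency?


Input: 'ixiiixaai'
Operation: tally each character
Counts: 'a':2, 'i':5, 'x':2
Maximum: 'i' appears 5 times


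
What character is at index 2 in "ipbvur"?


Input string: 'ipbvur'
Operation: get character at index 2
Index mapping: s[0]='i', s[1]='p', s[2]='b'
Result: 'b'


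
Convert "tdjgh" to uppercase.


Input string: 'tdjgh'
Operation: convert each letter to uppercase
Mapping: 't'->'T', 'd'->'D', 'j'->'J', 'g'->'G', 'h'->'H'
Result: TDJGH


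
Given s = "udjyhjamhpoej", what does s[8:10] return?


Input string: 'udjyhjamhpoej'
Operation: slice [8:10]
Extract characters: s[8]='h', s[9]='p'
Result: hp


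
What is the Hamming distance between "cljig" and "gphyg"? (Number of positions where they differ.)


String 1: 'cljig'
String 2: 'gphyg'
Compare each position: pos 0: 'c'!='g', pos 1: 'l'!='p', pos 2: 'j'!='h', pos 3: 'i'!='y', pos 4: 'g'=='g'
Differing positions: 4
Hamming distance: 4


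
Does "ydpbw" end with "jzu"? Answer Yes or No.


Input string: 'ydpbw'
Suffix to check: 'jzu'
Last 3 characters of input: 'pbw'
Match: False
Result: No


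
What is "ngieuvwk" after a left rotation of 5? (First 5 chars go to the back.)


Input: 'ngieuvwk', shift = 5
Operation: split at index 5 and swap parts
Front part s[0:5] = 'ngieu'
Back part s[5:] = 'vwk'
Rotated = back + front = 'vwk' + 'ngieu'
Result: vwkngieu


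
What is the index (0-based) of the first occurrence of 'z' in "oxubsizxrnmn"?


Input string: 'oxubsizxrnmn'
Target: 'z'
Scanning left to right: s[0]='o', s[1]='x', s[2]='u', s[3]='b', s[4]='s', s[5]='i', s[6]='z'
First match at index: 6


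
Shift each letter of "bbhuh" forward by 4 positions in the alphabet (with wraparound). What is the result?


Input: 'bbhuh', shift = 4
Operation: for each letter, (position + 4) mod 26
Mapping: 'b'(1+4=5)->'f', 'b'(1+4=5)->'f', 'h'(7+4=11)->'l', 'u'(20+4=24)->'y', 'h'(7+4=11)->'l'
Result: fflyl


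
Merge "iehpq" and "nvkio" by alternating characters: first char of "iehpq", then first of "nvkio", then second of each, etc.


String 1: 'iehpq'
String 2: 'nvkio'
Operation: alternate characters
Pairs: 'i'+'n', 'e'+'v', 'h'+'k', 'p'+'i', 'q'+'o'
Result: inevhkpiqo


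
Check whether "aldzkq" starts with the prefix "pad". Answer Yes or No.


Input string: 'aldzkq'
Prefix to check: 'pad'
First 3 characters of input: 'ald'
Match: False
Result: No


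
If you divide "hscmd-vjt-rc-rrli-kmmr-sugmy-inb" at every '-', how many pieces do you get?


Input string: 'hscmd-vjt-rc-rrli-kmmr-sugmy-inb'
Delimiter: '-'
Split result: 'hscmd', 'vjt', 'rc', 'rrli', 'kmmr', 'sugmy', 'inb'
Number of parts: 7


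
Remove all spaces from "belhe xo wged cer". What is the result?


Input string: 'belhe xo wged cer'
Operation: remove all spaces
Words: 'belhe', 'xo', 'wged', 'cer'
Join without spaces: belhexowgedcer


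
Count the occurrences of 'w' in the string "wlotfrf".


Input string: 'wlotfrf'
Target character: 'w'
Scan each position: s[0]='w'
Matches found at indices: 0
Total: 1


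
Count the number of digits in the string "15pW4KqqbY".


Input string: '15pW4KqqbY'
Operation: count digit characters (0-9)
Scan: '1'(digit), '5'(digit), 'p', 'W', '4'(digit), 'K', 'q', 'q', 'b', 'Y'
Digits found: 3
Result: 3


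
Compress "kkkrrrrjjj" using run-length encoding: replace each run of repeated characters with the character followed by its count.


Input: 'kkkrrrrjjj'
Operation: identify consecutive runs
Runs: 'kkk' -> k3, 'rrrr' -> r4, 'jjj' -> j3
Encoded: k3r4j3


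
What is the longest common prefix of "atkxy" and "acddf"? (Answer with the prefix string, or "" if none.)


String 1: 'atkxy'
String 2: 'acddf'
Compare position by position:
pos 0: 'a' vs 'a' match
pos 1: 't' vs 'c' differ -> stop
Longest common prefix: "a" (length 1)


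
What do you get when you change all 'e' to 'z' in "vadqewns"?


Input string: 'vadqewns'
Operation: replace 'e' with 'z'
Positions of 'e': 4
After replacement: vadqzwns


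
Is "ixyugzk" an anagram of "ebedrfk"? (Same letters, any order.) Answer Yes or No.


String 1: 'ebedrfk' -> sorted: 'bdeefkr'
String 2: 'ixyugzk' -> sorted: 'gikuxyz'
Compare sorted forms: 'bdeefkr' != 'gikuxyz'
Anagram: No


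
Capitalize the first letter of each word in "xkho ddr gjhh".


Input string: 'xkho ddr gjhh'
Operation: capitalize first letter of each word
Word transformations: 'xkho'->'Xkho', 'ddr'->'Ddr', 'gjhh'->'Gjhh'
Result: Xkho Ddr Gjhh


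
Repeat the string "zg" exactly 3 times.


Input string: 'zg'
Operation: repeat 3 times
Concatenation: 'zg' + 'zg' + 'zg'
Result: zgzgzg


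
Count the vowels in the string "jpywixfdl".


Input string: 'jpywixfdl'
Operation: count vowels (a, e, i, o, u)
Scan: s[0]='j', s[1]='p', s[2]='y', s[3]='w', s[4]='i' (vowel), s[5]='x', s[6]='f', s[7]='d', s[8]='l'
Vowels found: 1
Result: 1


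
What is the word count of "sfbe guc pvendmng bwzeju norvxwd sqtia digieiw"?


Input string: 'sfbe guc pvendmng bwzeju norvxwd sqtia digieiw'
Operation: split by spaces
Words found: 'sfbe', 'guc', 'pvendmng', 'bwzeju', 'norvxwd', 'sqtia', 'digieiw'
Word count: 7


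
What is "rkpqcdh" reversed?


Input string: 'rkpqcdh'
Operation: reverse character order
Original order: 'r' -> 'k' -> 'p' -> 'q' -> 'c' -> 'd' -> 'h'
Reversed order: 'h' -> 'd' -> 'c' -> 'q' -> 'p' -> 'k' -> 'r'
Result: hdcqpkr


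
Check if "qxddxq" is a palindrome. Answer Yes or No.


Input string: 'qxddxq'
Reversed: 'qxddxq'
Compare pairs: s[0]='q' vs s[5]='q' (match), s[1]='x' vs s[4]='x' (match), s[2]='d' vs s[3]='d' (match)
Palindrome: Yes


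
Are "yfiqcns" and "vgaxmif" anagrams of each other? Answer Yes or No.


String 1: 'yfiqcns' -> sorted: 'cfinqsy'
String 2: 'vgaxmif' -> sorted: 'afgimvx'
Compare sorted forms: 'cfinqsy' != 'afgimvx'
Anagram: No


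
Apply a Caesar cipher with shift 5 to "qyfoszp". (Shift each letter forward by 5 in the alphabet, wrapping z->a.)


Input: 'qyfoszp', shift = 5
Operation: for each letter, (position + 5) mod 26
Mapping: 'q'(16+5=21)->'v', 'y'(24+5=29, 29 mod 26=3)->'d', 'f'(5+5=10)->'k', 'o'(14+5=19)->'t', 's'(18+5=23)->'x', 'z'(25+5=30, 30 mod 26=4)->'e', 'p'(15+5=20)->'u'
Result: vdktxeu


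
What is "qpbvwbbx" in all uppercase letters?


Input string: 'qpbvwbbx'
Operation: convert each letter to uppercase
Mapping: 'q'->'Q', 'p'->'P', 'b'->'B', 'v'->'V', 'w'->'W', 'b'->'B', 'b'->'B', 'x'->'X'
Result: QPBVWBBX


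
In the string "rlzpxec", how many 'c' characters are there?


Input string: 'rlzpxec'
Target character: 'c'
Scan each position: s[6]='c'
Matches found at indices: 6
Total: 1


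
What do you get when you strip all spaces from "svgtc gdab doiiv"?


Input string: 'svgtc gdab doiiv'
Operation: remove all spaces
Words: 'svgtc', 'gdab', 'doiiv'
Join without spaces: svgtcgdabdoiiv


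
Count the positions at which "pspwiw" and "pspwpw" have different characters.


String 1: 'pspwiw'
String 2: 'pspwpw'
Compare each position: pos 0: 'p'=='p', pos 1: 's'=='s', pos 2: 'p'=='p', pos 3: 'w'=='w', pos 4: 'i'!='p', pos 5: 'w'=='w'
Differing positions: 1
Hamming distance: 1


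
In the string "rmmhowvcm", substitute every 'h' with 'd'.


Input string: 'rmmhowvcm'
Operation: replace 'h' with 'd'
Positions of 'h': 3
After replacement: rmmdowvcm


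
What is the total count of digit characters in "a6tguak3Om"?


Input string: 'a6tguak3Om'
Operation: count digit characters (0-9)
Scan: 'a', '6'(digit), 't', 'g', 'u', 'a', 'k', '3'(digit), 'O', 'm'
Digits found: 2
Result: 2


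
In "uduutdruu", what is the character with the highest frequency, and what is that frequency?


Input: 'uduutdruu'
Operation: tally each character
Counts: 'd':2, 'r':1, 't':1, 'u':5
Maximum: 'u' appears 5 times


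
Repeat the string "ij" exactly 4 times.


Input string: 'ij'
Operation: repeat 4 times
Concatenation: 'ij' + 'ij' + 'ij' + 'ij'
Result: ijijijij


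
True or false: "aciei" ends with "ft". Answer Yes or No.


Input string: 'aciei'
Suffix to check: 'ft'
Last 2 characters of input: 'ei'
Match: False
Result: No


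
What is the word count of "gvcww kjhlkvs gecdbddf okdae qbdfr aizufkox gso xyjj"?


Input string: 'gvcww kjhlkvs gecdbddf okdae qbdfr aizufkox gso xyjj'
Operation: split by spaces
Words found: 'gvcww', 'kjhlkvs', 'gecdbddf', 'okdae', 'qbdfr', 'aizufkox', 'gso', 'xyjj'
Word count: 8


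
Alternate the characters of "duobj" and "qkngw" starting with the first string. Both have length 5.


String 1: 'duobj'
String 2: 'qkngw'
Operation: alternate characters
Pairs: 'd'+'q', 'u'+'k', 'o'+'n', 'b'+'g', 'j'+'w'
Result: dqukonbgjw


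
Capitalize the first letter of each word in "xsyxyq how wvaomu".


Input string: 'xsyxyq how wvaomu'
Operation: capitalize first letter of each word
Word transformations: 'xsyxyq'->'Xsyxyq', 'how'->'How', 'wvaomu'->'Wvaomu'
Result: Xsyxyq How Wvaomu


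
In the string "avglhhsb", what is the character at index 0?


Input string: 'avglhhsb'
Operation: get character at index 0
Index mapping: s[0]='a'
Result: 'a'


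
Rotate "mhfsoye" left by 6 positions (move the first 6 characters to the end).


Input: 'mhfsoye', shift = 6
Operation: split at index 6 and swap parts
Front part s[0:6] = 'mhfsoy'
Back part s[6:] = 'e'
Rotated = back + front = 'e' + 'mhfsoy'
Result: emhfsoy


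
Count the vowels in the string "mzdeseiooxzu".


Input string: 'mzdeseiooxzu'
Operation: count vowels (a, e, i, o, u)
Scan: s[0]='m', s[1]='z', s[2]='d', s[3]='e' (vowel), s[4]='s', s[5]='e' (vowel), s[6]='i' (vowel), s[7]='o' (vowel), s[8]='o' (vowel), s[9]='x', s[10]='z', s[11]='u' (vowel)
Vowels found: 6
Result: 6


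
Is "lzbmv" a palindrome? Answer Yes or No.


Input string: 'lzbmv'
Reversed: 'vmbzl'
Compare pairs: s[0]='l' vs s[4]='v' (mismatch), s[1]='z' vs s[3]='m' (mismatch)
Palindrome: No


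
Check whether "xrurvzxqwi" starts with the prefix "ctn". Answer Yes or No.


Input string: 'xrurvzxqwi'
Prefix to check: 'ctn'
First 3 characters of input: 'xru'
Match: False
Result: No


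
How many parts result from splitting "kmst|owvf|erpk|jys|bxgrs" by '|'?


Input string: 'kmst|owvf|erpk|jys|bxgrs'
Delimiter: '|'
Split result: 'kmst', 'owvf', 'erpk', 'jys', 'bxgrs'
Number of parts: 5


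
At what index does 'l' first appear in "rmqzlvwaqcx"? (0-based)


Input string: 'rmqzlvwaqcx'
Target: 'l'
Scanning left to right: s[0]='r', s[1]='m', s[2]='q', s[3]='z', s[4]='l'
First match at index: 4


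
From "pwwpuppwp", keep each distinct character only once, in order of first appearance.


Input: 'pwwpuppwp'
Operation: keep first occurrence of each character
Scan: s[0]='p' new -> keep; s[1]='w' new -> keep; s[2]='w' seen -> skip; s[3]='p' seen -> skip; s[4]='u' new -> keep; s[5]='p' seen -> skip; s[6]='p' seen -> skip; s[7]='w' seen -> skip; s[8]='p' seen -> skip
Result: pwu


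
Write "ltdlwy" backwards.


Input string: 'ltdlwy'
Operation: reverse character order
Original order: 'l' -> 't' -> 'd' -> 'l' -> 'w' -> 'y'
Reversed order: 'y' -> 'w' -> 'l' -> 'd' -> 't' -> 'l'
Result: ywldtl


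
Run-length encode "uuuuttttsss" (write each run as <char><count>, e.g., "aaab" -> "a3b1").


Input: 'uuuuttttsss'
Operation: identify consecutive runs
Runs: 'uuuu' -> u4, 'tttt' -> t4, 'sss' -> s3
Encoded: u4t4s3


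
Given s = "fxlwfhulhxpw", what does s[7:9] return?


Input string: 'fxlwfhulhxpw'
Operation: slice [7:9]
Extract characters: s[7]='l', s[8]='h'
Result: lh


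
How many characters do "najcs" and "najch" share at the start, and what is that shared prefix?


String 1: 'najcs'
String 2: 'najch'
Compare position by position:
pos 0: 'n' vs 'n' match
pos 1: 'a' vs 'a' match
pos 2: 'j' vs 'j' match
pos 3: 'c' vs 'c' match
pos 4: 's' vs 'h' differ -> stop
Longest common prefix: "najc" (length 4)


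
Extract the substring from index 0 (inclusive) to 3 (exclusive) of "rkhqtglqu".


Input string: 'rkhqtglqu'
Operation: slice [0:3]
Extract characters: s[0]='r', s[1]='k', s[2]='h'
Result: rkh


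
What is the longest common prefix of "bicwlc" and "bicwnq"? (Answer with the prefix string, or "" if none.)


String 1: 'bicwlc'
String 2: 'bicwnq'
Compare position by position:
pos 0: 'b' vs 'b' match
pos 1: 'i' vs 'i' match
pos 2: 'c' vs 'c' match
pos 3: 'w' vs 'w' match
pos 4: 'l' vs 'n' differ -> stop
Longest common prefix: "bicw" (length 4)


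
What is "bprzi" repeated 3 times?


Input string: 'bprzi'
Operation: repeat 3 times
Concatenation: 'bprzi' + 'bprzi' + 'bprzi'
Result: bprzibprzibprzi


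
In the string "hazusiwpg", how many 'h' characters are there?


Input string: 'hazusiwpg'
Target character: 'h'
Scan each position: s[0]='h'
Matches found at indices: 0
Total: 1


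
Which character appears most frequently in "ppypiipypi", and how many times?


Input: 'ppypiipypi'
Operation: tally each character
Counts: 'i':3, 'p':5, 'y':2
Maximum: 'p' appears 5 times


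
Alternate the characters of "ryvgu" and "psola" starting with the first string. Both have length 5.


String 1: 'ryvgu'
String 2: 'psola'
Operation: alternate characters
Pairs: 'r'+'p', 'y'+'s', 'v'+'o', 'g'+'l', 'u'+'a'
Result: rpysvoglua


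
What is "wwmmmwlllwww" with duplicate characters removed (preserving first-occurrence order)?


Input: 'wwmmmwlllwww'
Operation: keep first occurrence of each character
Scan: s[0]='w' new -> keep; s[1]='w' seen -> skip; s[2]='m' new -> keep; s[3]='m' seen -> skip; s[4]='m' seen -> skip; s[5]='w' seen -> skip; s[6]='l' new -> keep; s[7]='l' seen -> skip; s[8]='l' seen -> skip; s[9]='w' seen -> skip; s[10]='w' seen -> skip; s[11]='w' seen -> skip
Result: wml


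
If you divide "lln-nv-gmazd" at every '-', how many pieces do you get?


Input string: 'lln-nv-gmazd'
Delimiter: '-'
Split result: 'lln', 'nv', 'gmazd'
Number of parts: 3


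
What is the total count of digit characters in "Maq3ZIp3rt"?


Input string: 'Maq3ZIp3rt'
Operation: count digit characters (0-9)
Scan: 'M', 'a', 'q', '3'(digit), 'Z', 'I', 'p', '3'(digit), 'r', 't'
Digits found: 2
Result: 2


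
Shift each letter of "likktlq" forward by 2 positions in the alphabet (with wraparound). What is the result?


Input: 'likktlq', shift = 2
Operation: for each letter, (position + 2) mod 26
Mapping: 'l'(11+2=13)->'n', 'i'(8+2=10)->'k', 'k'(10+2=12)->'m', 'k'(10+2=12)->'m', 't'(19+2=21)->'v', 'l'(11+2=13)->'n', 'q'(16+2=18)->'s'
Result: nkmmvns


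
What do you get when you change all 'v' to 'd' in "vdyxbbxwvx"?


Input string: 'vdyxbbxwvx'
Operation: replace 'v' with 'd'
Positions of 'v': 0, 8
After replacement: ddyxbbxwdx


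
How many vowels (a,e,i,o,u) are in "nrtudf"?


Input string: 'nrtudf'
Operation: count vowels (a, e, i, o, u)
Scan: s[0]='n', s[1]='r', s[2]='t', s[3]='u' (vowel), s[4]='d', s[5]='f'
Vowels found: 1
Result: 1


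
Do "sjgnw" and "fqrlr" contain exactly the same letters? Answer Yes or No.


String 1: 'sjgnw' -> sorted: 'gjnsw'
String 2: 'fqrlr' -> sorted: 'flqrr'
Compare sorted forms: 'gjnsw' != 'flqrr'
Anagram: No


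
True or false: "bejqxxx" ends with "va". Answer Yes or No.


Input string: 'bejqxxx'
Suffix to check: 'va'
Last 2 characters of input: 'xx'
Match: False
Result: No


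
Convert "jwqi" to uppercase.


Input string: 'jwqi'
Operation: convert each letter to uppercase
Mapping: 'j'->'J', 'w'->'W', 'q'->'Q', 'i'->'I'
Result: JWQI


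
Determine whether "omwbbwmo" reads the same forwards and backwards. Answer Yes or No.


Input string: 'omwbbwmo'
Reversed: 'omwbbwmo'
Compare pairs: s[0]='o' vs s[7]='o' (match), s[1]='m' vs s[6]='m' (match), s[2]='w' vs s[5]='w' (match), s[3]='b' vs s[4]='b' (match)
Palindrome: Yes


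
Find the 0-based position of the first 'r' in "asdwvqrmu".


Input string: 'asdwvqrmu'
Target: 'r'
Scanning left to right: s[0]='a', s[1]='s', s[2]='d', s[3]='w', s[4]='v', s[5]='q', s[6]='r'
First match at index: 6


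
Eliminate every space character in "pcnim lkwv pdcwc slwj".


Input string: 'pcnim lkwv pdcwc slwj'
Operation: remove all spaces
Words: 'pcnim', 'lkwv', 'pdcwc', 'slwj'
Join without spaces: pcnimlkwvpdcwcslwj


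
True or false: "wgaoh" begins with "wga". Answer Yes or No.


Input string: 'wgaoh'
Prefix to check: 'wga'
First 3 characters of input: 'wga'
Match: True
Result: Yes


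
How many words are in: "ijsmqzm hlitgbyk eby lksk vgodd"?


Input string: 'ijsmqzm hlitgbyk eby lksk vgodd'
Operation: split by spaces
Words found: 'ijsmqzm', 'hlitgbyk', 'eby', 'lksk', 'vgodd'
Word count: 5


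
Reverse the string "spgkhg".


Input string: 'spgkhg'
Operation: reverse character order
Original order: 's' -> 'p' -> 'g' -> 'k' -> 'h' -> 'g'
Reversed order: 'g' -> 'h' -> 'k' -> 'g' -> 'p' -> 's'
Result: ghkgps


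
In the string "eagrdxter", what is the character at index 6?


Input string: 'eagrdxter'
Operation: get character at index 6
Index mapping: s[0]='e', s[1]='a', s[2]='g', s[3]='r', s[4]='d', s[5]='x', s[6]='t'
Result: 't'


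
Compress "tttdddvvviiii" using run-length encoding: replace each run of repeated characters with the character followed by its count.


Input: 'tttdddvvviiii'
Operation: identify consecutive runs
Runs: 'ttt' -> t3, 'ddd' -> d3, 'vvv' -> v3, 'iiii' -> i4
Encoded: t3d3v3i4


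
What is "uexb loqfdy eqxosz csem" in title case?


Input string: 'uexb loqfdy eqxosz csem'
Operation: capitalize first letter of each word
Word transformations: 'uexb'->'Uexb', 'loqfdy'->'Loqfdy', 'eqxosz'->'Eqxosz', 'csem'->'Csem'
Result: Uexb Loqfdy Eqxosz Csem


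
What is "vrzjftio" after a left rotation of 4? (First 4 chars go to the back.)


Input: 'vrzjftio', shift = 4
Operation: split at index 4 and swap parts
Front part s[0:4] = 'vrzj'
Back part s[4:] = 'ftio'
Rotated = back + front = 'ftio' + 'vrzj'
Result: ftiovrzj


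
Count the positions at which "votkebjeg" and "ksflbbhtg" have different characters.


String 1: 'votkebjeg'
String 2: 'ksflbbhtg'
Compare each position: pos 0: 'v'!='k', pos 1: 'o'!='s', pos 2: 't'!='f', pos 3: 'k'!='l', pos 4: 'e'!='b', pos 5: 'b'=='b', pos 6: 'j'!='h', pos 7: 'e'!='t', pos 8: 'g'=='g'
Differing positions: 7
Hamming distance: 7


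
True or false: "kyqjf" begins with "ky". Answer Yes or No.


Input string: 'kyqjf'
Prefix to check: 'ky'
First 2 characters of input: 'ky'
Match: True
Result: Yes


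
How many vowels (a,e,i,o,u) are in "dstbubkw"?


Input string: 'dstbubkw'
Operation: count vowels (a, e, i, o, u)
Scan: s[0]='d', s[1]='s', s[2]='t', s[3]='b', s[4]='u' (vowel), s[5]='b', s[6]='k', s[7]='w'
Vowels found: 1
Result: 1


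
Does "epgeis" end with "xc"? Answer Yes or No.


Input string: 'epgeis'
Suffix to check: 'xc'
Last 2 characters of input: 'is'
Match: False
Result: No


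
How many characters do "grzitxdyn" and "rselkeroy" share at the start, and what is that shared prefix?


String 1: 'grzitxdyn'
String 2: 'rselkeroy'
Compare position by position:
pos 0: 'g' vs 'r' differ -> stop
Longest common prefix: "" (length 0)


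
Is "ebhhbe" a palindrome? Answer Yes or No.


Input string: 'ebhhbe'
Reversed: 'ebhhbe'
Compare pairs: s[0]='e' vs s[5]='e' (match), s[1]='b' vs s[4]='b' (match), s[2]='h' vs s[3]='h' (match)
Palindrome: Yes


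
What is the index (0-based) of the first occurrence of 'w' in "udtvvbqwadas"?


Input string: 'udtvvbqwadas'
Target: 'w'
Scanning left to right: s[0]='u', s[1]='d', s[2]='t', s[3]='v', s[4]='v', s[5]='b', s[6]='q', s[7]='w'
First match at index: 7


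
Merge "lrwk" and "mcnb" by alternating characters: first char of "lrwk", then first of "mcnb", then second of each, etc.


String 1: 'lrwk'
String 2: 'mcnb'
Operation: alternate characters
Pairs: 'l'+'m', 'r'+'c', 'w'+'n', 'k'+'b'
Result: lmrcwnkb


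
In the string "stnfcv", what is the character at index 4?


Input string: 'stnfcv'
Operation: get character at index 4
Index mapping: s[0]='s', s[1]='t', s[2]='n', s[3]='f', s[4]='c'
Result: 'c'


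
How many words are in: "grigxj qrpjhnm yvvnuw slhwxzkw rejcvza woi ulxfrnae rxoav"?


Input string: 'grigxj qrpjhnm yvvnuw slhwxzkw rejcvza woi ulxfrnae rxoav'
Operation: split by spaces
Words found: 'grigxj', 'qrpjhnm', 'yvvnuw', 'slhwxzkw', 'rejcvza', 'woi', 'ulxfrnae', 'rxoav'
Word count: 8


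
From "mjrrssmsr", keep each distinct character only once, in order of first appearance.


Input: 'mjrrssmsr'
Operation: keep first occurrence of each character
Scan: s[0]='m' new -> keep; s[1]='j' new -> keep; s[2]='r' new -> keep; s[3]='r' seen -> skip; s[4]='s' new -> keep; s[5]='s' seen -> skip; s[6]='m' seen -> skip; s[7]='s' seen -> skip; s[8]='r' seen -> skip
Result: mjrs


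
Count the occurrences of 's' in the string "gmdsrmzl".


Input string: 'gmdsrmzl'
Target character: 's'
Scan each position: s[3]='s'
Matches found at indices: 3
Total: 1


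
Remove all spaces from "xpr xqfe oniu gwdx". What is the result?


Input string: 'xpr xqfe oniu gwdx'
Operation: remove all spaces
Words: 'xpr', 'xqfe', 'oniu', 'gwdx'
Join without spaces: xprxqfeoniugwdx


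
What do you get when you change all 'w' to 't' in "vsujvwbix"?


Input string: 'vsujvwbix'
Operation: replace 'w' with 't'
Positions of 'w': 5
After replacement: vsujvtbix


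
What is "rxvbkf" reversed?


Input string: 'rxvbkf'
Operation: reverse character order
Original order: 'r' -> 'x' -> 'v' -> 'b' -> 'k' -> 'f'
Reversed order: 'f' -> 'k' -> 'b' -> 'v' -> 'x' -> 'r'
Result: fkbvxr


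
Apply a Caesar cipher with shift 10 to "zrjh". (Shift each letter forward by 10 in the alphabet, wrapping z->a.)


Input: 'zrjh', shift = 10
Operation: for each letter, (position + 10) mod 26
Mapping: 'z'(25+10=35, 35 mod 26=9)->'j', 'r'(17+10=27, 27 mod 26=1)->'b', 'j'(9+10=19)->'t', 'h'(7+10=17)->'r'
Result: jbtr


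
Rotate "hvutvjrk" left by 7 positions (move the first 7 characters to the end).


Input: 'hvutvjrk', shift = 7
Operation: split at index 7 and swap parts
Front part s[0:7] = 'hvutvjr'
Back part s[7:] = 'k'
Rotated = back + front = 'k' + 'hvutvjr'
Result: khvutvjr


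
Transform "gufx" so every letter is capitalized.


Input string: 'gufx'
Operation: convert each letter to uppercase
Mapping: 'g'->'G', 'u'->'U', 'f'->'F', 'x'->'X'
Result: GUFX


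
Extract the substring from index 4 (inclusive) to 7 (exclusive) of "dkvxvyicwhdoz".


Input string: 'dkvxvyicwhdoz'
Operation: slice [4:7]
Extract characters: s[4]='v', s[5]='y', s[6]='i'
Result: vyi


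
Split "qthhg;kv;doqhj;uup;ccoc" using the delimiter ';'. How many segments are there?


Input string: 'qthhg;kv;doqhj;uup;ccoc'
Delimiter: ';'
Split result: 'qthhg', 'kv', 'doqhj', 'uup', 'ccoc'
Number of parts: 5


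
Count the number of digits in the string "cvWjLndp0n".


Input string: 'cvWjLndp0n'
Operation: count digit characters (0-9)
Scan: 'c', 'v', 'W', 'j', 'L', 'n', 'd', 'p', '0'(digit), 'n'
Digits found: 1
Result: 1


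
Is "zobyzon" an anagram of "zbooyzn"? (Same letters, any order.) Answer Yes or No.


String 1: 'zbooyzn' -> sorted: 'bnooyzz'
String 2: 'zobyzon' -> sorted: 'bnooyzz'
Compare sorted forms: 'bnooyzz' == 'bnooyzz'
Anagram: Yes


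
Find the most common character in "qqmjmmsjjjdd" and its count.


Input: 'qqmjmmsjjjdd'
Operation: tally each character
Counts: 'd':2, 'j':4, 'm':3, 'q':2, 's':1
Maximum: 'j' appears 4 times


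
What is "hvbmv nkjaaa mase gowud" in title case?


Input string: 'hvbmv nkjaaa mase gowud'
Operation: capitalize first letter of each word
Word transformations: 'hvbmv'->'Hvbmv', 'nkjaaa'->'Nkjaaa', 'mase'->'Mase', 'gowud'->'Gowud'
Result: Hvbmv Nkjaaa Mase Gowud


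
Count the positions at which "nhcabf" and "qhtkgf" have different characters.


String 1: 'nhcabf'
String 2: 'qhtkgf'
Compare each position: pos 0: 'n'!='q', pos 1: 'h'=='h', pos 2: 'c'!='t', pos 3: 'a'!='k', pos 4: 'b'!='g', pos 5: 'f'=='f'
Differing positions: 4
Hamming distance: 4


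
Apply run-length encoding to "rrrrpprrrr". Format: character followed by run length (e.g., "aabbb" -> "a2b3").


Input: 'rrrrpprrrr'
Operation: identify consecutive runs
Runs: 'rrrr' -> r4, 'pp' -> p2, 'rrrr' -> r4
Encoded: r4p2r4


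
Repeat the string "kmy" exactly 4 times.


Input string: 'kmy'
Operation: repeat 4 times
Concatenation: 'kmy' + 'kmy' + 'kmy' + 'kmy'
Result: kmykmykmykmy


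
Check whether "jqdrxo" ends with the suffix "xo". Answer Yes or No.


Input string: 'jqdrxo'
Suffix to check: 'xo'
Last 2 characters of input: 'xo'
Match: True
Result: Yes


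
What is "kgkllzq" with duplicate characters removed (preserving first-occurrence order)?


Input: 'kgkllzq'
Operation: keep first occurrence of each character
Scan: s[0]='k' new -> keep; s[1]='g' new -> keep; s[2]='k' seen -> skip; s[3]='l' new -> keep; s[4]='l' seen -> skip; s[5]='z' new -> keep; s[6]='q' new -> keep
Result: kglzq


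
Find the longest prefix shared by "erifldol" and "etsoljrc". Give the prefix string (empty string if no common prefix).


String 1: 'erifldol'
String 2: 'etsoljrc'
Compare position by position:
pos 0: 'e' vs 'e' match
pos 1: 'r' vs 't' differ -> stop
Longest common prefix: "e" (length 1)


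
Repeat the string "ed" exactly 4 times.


Input string: 'ed'
Operation: repeat 4 times
Concatenation: 'ed' + 'ed' + 'ed' + 'ed'
Result: edededed


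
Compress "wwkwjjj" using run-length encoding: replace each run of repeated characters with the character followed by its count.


Input: 'wwkwjjj'
Operation: identify consecutive runs
Runs: 'ww' -> w2, 'k' -> k1, 'w' -> w1, 'jjj' -> j3
Encoded: w2k1w1j3


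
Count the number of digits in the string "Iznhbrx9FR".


Input string: 'Iznhbrx9FR'
Operation: count digit characters (0-9)
Scan: 'I', 'z', 'n', 'h', 'b', 'r', 'x', '9'(digit), 'F', 'R'
Digits found: 1
Result: 1


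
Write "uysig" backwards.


Input string: 'uysig'
Operation: reverse character order
Original order: 'u' -> 'y' -> 's' -> 'i' -> 'g'
Reversed order: 'g' -> 'i' -> 's' -> 'y' -> 'u'
Result: gisyu


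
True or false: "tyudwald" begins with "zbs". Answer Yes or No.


Input string: 'tyudwald'
Prefix to check: 'zbs'
First 3 characters of input: 'tyu'
Match: False
Result: No


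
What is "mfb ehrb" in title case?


Input string: 'mfb ehrb'
Operation: capitalize first letter of each word
Word transformations: 'mfb'->'Mfb', 'ehrb'->'Ehrb'
Result: Mfb Ehrb


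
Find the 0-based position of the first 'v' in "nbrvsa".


Input string: 'nbrvsa'
Target: 'v'
Scanning left to right: s[0]='n', s[1]='b', s[2]='r', s[3]='v'
First match at index: 3


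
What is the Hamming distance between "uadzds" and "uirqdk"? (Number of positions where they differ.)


String 1: 'uadzds'
String 2: 'uirqdk'
Compare each position: pos 0: 'u'=='u', pos 1: 'a'!='i', pos 2: 'd'!='r', pos 3: 'z'!='q', pos 4: 'd'=='d', pos 5: 's'!='k'
Differing positions: 4
Hamming distance: 4


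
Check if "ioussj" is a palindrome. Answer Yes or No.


Input string: 'ioussj'
Reversed: 'jssuoi'
Compare pairs: s[0]='i' vs s[5]='j' (mismatch), s[1]='o' vs s[4]='s' (mismatch), s[2]='u' vs s[3]='s' (mismatch)
Palindrome: No


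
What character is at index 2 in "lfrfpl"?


Input string: 'lfrfpl'
Operation: get character at index 2
Index mapping: s[0]='l', s[1]='f', s[2]='r'
Result: 'r'


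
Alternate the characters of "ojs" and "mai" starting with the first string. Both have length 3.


String 1: 'ojs'
String 2: 'mai'
Operation: alternate characters
Pairs: 'o'+'m', 'j'+'a', 's'+'i'
Result: omjasi


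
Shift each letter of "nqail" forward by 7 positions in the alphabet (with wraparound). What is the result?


Input: 'nqail', shift = 7
Operation: for each letter, (position + 7) mod 26
Mapping: 'n'(13+7=20)->'u', 'q'(16+7=23)->'x', 'a'(0+7=7)->'h', 'i'(8+7=15)->'p', 'l'(11+7=18)->'s'
Result: uxhps


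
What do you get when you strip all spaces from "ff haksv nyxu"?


Input string: 'ff haksv nyxu'
Operation: remove all spaces
Words: 'ff', 'haksv', 'nyxu'
Join without spaces: ffhaksvnyxu


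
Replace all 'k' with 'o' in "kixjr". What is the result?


Input string: 'kixjr'
Operation: replace 'k' with 'o'
Positions of 'k': 0
After replacement: oixjr


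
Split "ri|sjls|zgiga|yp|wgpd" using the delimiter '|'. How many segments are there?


Input string: 'ri|sjls|zgiga|yp|wgpd'
Delimiter: '|'
Split result: 'ri', 'sjls', 'zgiga', 'yp', 'wgpd'
Number of parts: 5


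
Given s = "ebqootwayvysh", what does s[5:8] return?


Input string: 'ebqootwayvysh'
Operation: slice [5:8]
Extract characters: s[5]='t', s[6]='w', s[7]='a'
Result: twa


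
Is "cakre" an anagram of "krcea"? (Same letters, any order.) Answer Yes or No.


String 1: 'krcea' -> sorted: 'acekr'
String 2: 'cakre' -> sorted: 'acekr'
Compare sorted forms: 'acekr' == 'acekr'
Anagram: Yes


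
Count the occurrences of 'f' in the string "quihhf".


Input string: 'quihhf'
Target character: 'f'
Scan each position: s[5]='f'
Matches found at indices: 5
Total: 1


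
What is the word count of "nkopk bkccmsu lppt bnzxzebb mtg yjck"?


Input string: 'nkopk bkccmsu lppt bnzxzebb mtg yjck'
Operation: split by spaces
Words found: 'nkopk', 'bkccmsu', 'lppt', 'bnzxzebb', 'mtg', 'yjck'
Word count: 6


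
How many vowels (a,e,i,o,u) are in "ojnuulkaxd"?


Input string: 'ojnuulkaxd'
Operation: count vowels (a, e, i, o, u)
Scan: s[0]='o' (vowel), s[1]='j', s[2]='n', s[3]='u' (vowel), s[4]='u' (vowel), s[5]='l', s[6]='k', s[7]='a' (vowel), s[8]='x', s[9]='d'
Vowels found: 4
Result: 4


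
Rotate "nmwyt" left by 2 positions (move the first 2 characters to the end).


Input: 'nmwyt', shift = 2
Operation: split at index 2 and swap parts
Front part s[0:2] = 'nm'
Back part s[2:] = 'wyt'
Rotated = back + front = 'wyt' + 'nm'
Result: wytnm
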